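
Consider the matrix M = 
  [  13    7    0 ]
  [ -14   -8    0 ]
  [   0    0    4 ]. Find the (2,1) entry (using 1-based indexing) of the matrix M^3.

Characteristic polynomial: μ^3 - 9μ^2 + 14μ + 24 = (μ - 6)(μ - 4)(μ + 1), so the eigenvalues are -1, 4, 6.
μ=6: eigenvector (1, -1, 0).
μ=-1: eigenvector (-1, 2, 0).
μ=4: eigenvector (0, 0, 1).
P = [[1, -1, 0], [-1, 2, 0], [0, 0, 1]], D = diag(6, -1, 4), P⁻¹ = [[2, 1, 0], [1, 1, 0], [0, 0, 1]].
M³ = P·diag(216, -1, 64)·P⁻¹ = [[433, 217, 0], [-434, -218, 0], [0, 0, 64]].
The requested entry is -434.

-434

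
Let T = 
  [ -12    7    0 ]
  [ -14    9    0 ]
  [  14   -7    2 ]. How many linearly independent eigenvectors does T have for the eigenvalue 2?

2

T − 2I = [[-14, 7, 0], [-14, 7, 0], [14, -7, 0]].
This matrix has rank 1, so its null space has dimension 3 − 1 = 2.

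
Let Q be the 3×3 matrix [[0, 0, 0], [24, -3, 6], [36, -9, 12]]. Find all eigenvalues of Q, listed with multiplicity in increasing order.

Characteristic polynomial: p(s) = s^3 - 9s^2 + 18s = s(s - 6)(s - 3).
Roots (with multiplicity): 0, 3, 6.

0, 3, 6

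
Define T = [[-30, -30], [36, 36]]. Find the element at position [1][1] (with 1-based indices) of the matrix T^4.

-6480

Characteristic polynomial: μ^2 - 6μ = μ(μ - 6), so the eigenvalues are 0, 6.
μ=0: eigenvector (1, -1).
μ=6: eigenvector (-5, 6).
P = [[1, -5], [-1, 6]], D = diag(0, 6), P⁻¹ = [[6, 5], [1, 1]].
T⁴ = P·diag(0, 1296)·P⁻¹ = [[-6480, -6480], [7776, 7776]].
The requested entry is -6480.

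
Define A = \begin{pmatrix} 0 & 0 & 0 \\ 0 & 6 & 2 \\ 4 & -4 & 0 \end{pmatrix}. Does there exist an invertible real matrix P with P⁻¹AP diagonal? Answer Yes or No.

Characteristic polynomial: p(r) = r^3 - 6r^2 + 8r = r(r - 4)(r - 2).
All 3 eigenvalues are distinct, so A is diagonalizable.

Yes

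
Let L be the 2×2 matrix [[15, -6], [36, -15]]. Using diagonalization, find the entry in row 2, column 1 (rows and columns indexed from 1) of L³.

Characteristic polynomial: λ^2 - 9 = (λ - 3)(λ + 3), so the eigenvalues are -3, 3.
λ=-3: eigenvector (1, 3).
λ=3: eigenvector (-1, -2).
P = [[1, -1], [3, -2]], D = diag(-3, 3), P⁻¹ = [[-2, 1], [-3, 1]].
L³ = P·diag(-27, 27)·P⁻¹ = [[135, -54], [324, -135]].
The requested entry is 324.

324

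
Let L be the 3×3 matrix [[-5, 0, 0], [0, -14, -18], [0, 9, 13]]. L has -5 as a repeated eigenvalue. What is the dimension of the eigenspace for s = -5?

L + 5I = [[0, 0, 0], [0, -9, -18], [0, 9, 18]].
This matrix has rank 1, so its null space has dimension 3 − 1 = 2.

2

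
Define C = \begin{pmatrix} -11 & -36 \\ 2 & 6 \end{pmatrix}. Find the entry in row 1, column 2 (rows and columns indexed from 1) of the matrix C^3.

Characteristic polynomial: s^2 + 5s + 6 = (s + 2)(s + 3), so the eigenvalues are -3, -2.
s=-2: eigenvector (-4, 1).
s=-3: eigenvector (9, -2).
P = [[-4, 9], [1, -2]], D = diag(-2, -3), P⁻¹ = [[2, 9], [1, 4]].
C³ = P·diag(-8, -27)·P⁻¹ = [[-179, -684], [38, 144]].
The requested entry is -684.

-684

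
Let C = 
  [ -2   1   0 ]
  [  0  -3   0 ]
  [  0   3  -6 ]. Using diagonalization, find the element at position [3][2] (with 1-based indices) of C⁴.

-1215

Characteristic polynomial: λ^3 + 11λ^2 + 36λ + 36 = (λ + 2)(λ + 3)(λ + 6), so the eigenvalues are -6, -3, -2.
λ=-2: eigenvector (1, 0, 0).
λ=-3: eigenvector (-1, 1, 1).
λ=-6: eigenvector (0, 0, 1).
P = [[1, -1, 0], [0, 1, 0], [0, 1, 1]], D = diag(-2, -3, -6), P⁻¹ = [[1, 1, 0], [0, 1, 0], [0, -1, 1]].
C⁴ = P·diag(16, 81, 1296)·P⁻¹ = [[16, -65, 0], [0, 81, 0], [0, -1215, 1296]].
The requested entry is -1215.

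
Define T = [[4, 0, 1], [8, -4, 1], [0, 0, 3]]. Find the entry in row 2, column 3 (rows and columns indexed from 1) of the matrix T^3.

37

Characteristic polynomial: s^3 - 3s^2 - 16s + 48 = (s - 4)(s - 3)(s + 4), so the eigenvalues are -4, 3, 4.
s=4: eigenvector (1, 1, 0).
s=-4: eigenvector (0, 1, 0).
s=3: eigenvector (-1, -1, 1).
P = [[1, 0, -1], [1, 1, -1], [0, 0, 1]], D = diag(4, -4, 3), P⁻¹ = [[1, 0, 1], [-1, 1, 0], [0, 0, 1]].
T³ = P·diag(64, -64, 27)·P⁻¹ = [[64, 0, 37], [128, -64, 37], [0, 0, 27]].
The requested entry is 37.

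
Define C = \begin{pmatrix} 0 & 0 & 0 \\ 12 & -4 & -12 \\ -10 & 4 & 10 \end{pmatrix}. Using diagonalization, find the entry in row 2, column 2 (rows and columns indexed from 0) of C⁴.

Characteristic polynomial: r^3 - 6r^2 + 8r = r(r - 4)(r - 2), so the eigenvalues are 0, 2, 4.
r=2: eigenvector (0, -2, 1).
r=4: eigenvector (0, -3, 2).
r=0: eigenvector (1, 0, 1).
P = [[0, 0, 1], [-2, -3, 0], [1, 2, 1]], D = diag(2, 4, 0), P⁻¹ = [[3, -2, -3], [-2, 1, 2], [1, 0, 0]].
C⁴ = P·diag(16, 256, 0)·P⁻¹ = [[0, 0, 0], [1440, -704, -1440], [-976, 480, 976]].
The requested entry is 976.

976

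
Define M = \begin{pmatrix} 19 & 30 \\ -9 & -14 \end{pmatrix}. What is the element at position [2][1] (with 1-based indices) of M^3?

Characteristic polynomial: s^2 - 5s + 4 = (s - 4)(s - 1), so the eigenvalues are 1, 4.
s=1: eigenvector (-5, 3).
s=4: eigenvector (-2, 1).
P = [[-5, -2], [3, 1]], D = diag(1, 4), P⁻¹ = [[1, 2], [-3, -5]].
M³ = P·diag(1, 64)·P⁻¹ = [[379, 630], [-189, -314]].
The requested entry is -189.

-189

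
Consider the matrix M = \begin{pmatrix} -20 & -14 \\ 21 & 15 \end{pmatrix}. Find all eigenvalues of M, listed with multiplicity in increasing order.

-6, 1

Characteristic polynomial: p(λ) = λ^2 + 5λ - 6 = (λ - 1)(λ + 6).
Roots (with multiplicity): -6, 1.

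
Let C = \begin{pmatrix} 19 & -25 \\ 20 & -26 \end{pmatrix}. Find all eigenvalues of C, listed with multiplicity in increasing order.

-6, -1

Characteristic polynomial: p(s) = s^2 + 7s + 6 = (s + 1)(s + 6).
Roots (with multiplicity): -6, -1.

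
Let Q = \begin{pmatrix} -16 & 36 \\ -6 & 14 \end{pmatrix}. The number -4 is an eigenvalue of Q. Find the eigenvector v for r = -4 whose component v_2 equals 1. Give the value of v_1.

Q + 4I = [[-12, 36], [-6, 18]].
Solving (Q + 4I)v = 0 gives the eigenspace spanned by (3, 1).
With v_2 = 1, v = (3, 1), so v_1 = 3.

3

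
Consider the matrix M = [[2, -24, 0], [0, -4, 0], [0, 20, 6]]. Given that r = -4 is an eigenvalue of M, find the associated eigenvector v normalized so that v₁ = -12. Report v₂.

M + 4I = [[6, -24, 0], [0, 0, 0], [0, 20, 10]].
Solving (M + 4I)v = 0 gives the eigenspace spanned by (-12, -3, 6).
With v₁ = -12, v = (-12, -3, 6), so v₂ = -3.

-3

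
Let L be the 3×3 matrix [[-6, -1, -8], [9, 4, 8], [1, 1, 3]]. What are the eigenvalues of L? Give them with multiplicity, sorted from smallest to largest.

Characteristic polynomial: p(r) = r^3 - r^2 - 21r + 45 = (r - 3)^2(r + 5).
Roots (with multiplicity): -5, 3, 3.

-5, 3, 3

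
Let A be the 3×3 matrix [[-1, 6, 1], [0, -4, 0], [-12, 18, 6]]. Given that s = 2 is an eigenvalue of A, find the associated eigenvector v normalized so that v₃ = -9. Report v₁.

-3

A − 2I = [[-3, 6, 1], [0, -6, 0], [-12, 18, 4]].
Solving (A − 2I)v = 0 gives the eigenspace spanned by (-3, 0, -9).
With v₃ = -9, v = (-3, 0, -9), so v₁ = -3.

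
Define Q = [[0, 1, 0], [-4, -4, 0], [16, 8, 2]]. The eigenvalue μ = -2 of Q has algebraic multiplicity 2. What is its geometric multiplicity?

Q + 2I = [[2, 1, 0], [-4, -2, 0], [16, 8, 4]].
This matrix has rank 2, so its null space has dimension 3 − 2 = 1.

1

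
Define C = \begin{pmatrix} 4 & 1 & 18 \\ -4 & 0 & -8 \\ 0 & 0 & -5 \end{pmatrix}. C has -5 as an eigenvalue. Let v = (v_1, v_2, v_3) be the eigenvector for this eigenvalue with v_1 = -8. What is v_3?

C + 5I = [[9, 1, 18], [-4, 5, -8], [0, 0, 0]].
Solving (C + 5I)v = 0 gives the eigenspace spanned by (-8, 0, 4).
With v_1 = -8, v = (-8, 0, 4), so v_3 = 4.

4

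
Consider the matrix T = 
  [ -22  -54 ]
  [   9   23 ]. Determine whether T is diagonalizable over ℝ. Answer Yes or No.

Yes

Characteristic polynomial: p(λ) = λ^2 - λ - 20 = (λ - 5)(λ + 4).
All 2 eigenvalues are distinct, so T is diagonalizable.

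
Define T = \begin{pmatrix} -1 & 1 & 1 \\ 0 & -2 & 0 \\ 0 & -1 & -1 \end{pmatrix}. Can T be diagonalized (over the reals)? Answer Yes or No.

No

Characteristic polynomial: p(μ) = μ^3 + 4μ^2 + 5μ + 2 = (μ + 1)^2(μ + 2).
μ = -1 has algebraic multiplicity 2; rank(T + 1I) = 2, so geometric multiplicity = 1.
Geometric multiplicity < algebraic multiplicity, so T is not diagonalizable.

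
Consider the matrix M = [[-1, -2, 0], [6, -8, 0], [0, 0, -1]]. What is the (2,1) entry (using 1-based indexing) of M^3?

366

Characteristic polynomial: s^3 + 10s^2 + 29s + 20 = (s + 1)(s + 4)(s + 5), so the eigenvalues are -5, -4, -1.
s=-1: eigenvector (0, 0, 1).
s=-4: eigenvector (-2, -3, 0).
s=-5: eigenvector (1, 2, 0).
P = [[0, -2, 1], [0, -3, 2], [1, 0, 0]], D = diag(-1, -4, -5), P⁻¹ = [[0, 0, 1], [-2, 1, 0], [-3, 2, 0]].
M³ = P·diag(-1, -64, -125)·P⁻¹ = [[119, -122, 0], [366, -308, 0], [0, 0, -1]].
The requested entry is 366.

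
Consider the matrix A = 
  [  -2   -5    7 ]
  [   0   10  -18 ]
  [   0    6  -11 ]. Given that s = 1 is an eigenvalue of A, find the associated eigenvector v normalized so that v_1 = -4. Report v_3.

A − 1I = [[-3, -5, 7], [0, 9, -18], [0, 6, -12]].
Solving (A − 1I)v = 0 gives the eigenspace spanned by (-4, 8, 4).
With v_1 = -4, v = (-4, 8, 4), so v_3 = 4.

4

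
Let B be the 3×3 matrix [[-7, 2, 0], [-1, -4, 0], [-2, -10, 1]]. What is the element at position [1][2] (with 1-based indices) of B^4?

Characteristic polynomial: λ^3 + 10λ^2 + 19λ - 30 = (λ - 1)(λ + 5)(λ + 6), so the eigenvalues are -6, -5, 1.
λ=-5: eigenvector (-1, -1, -2).
λ=-6: eigenvector (2, 1, 2).
λ=1: eigenvector (0, 0, 1).
P = [[-1, 2, 0], [-1, 1, 0], [-2, 2, 1]], D = diag(-5, -6, 1), P⁻¹ = [[1, -2, 0], [1, -1, 0], [0, -2, 1]].
B⁴ = P·diag(625, 1296, 1)·P⁻¹ = [[1967, -1342, 0], [671, -46, 0], [1342, -94, 1]].
The requested entry is -1342.

-1342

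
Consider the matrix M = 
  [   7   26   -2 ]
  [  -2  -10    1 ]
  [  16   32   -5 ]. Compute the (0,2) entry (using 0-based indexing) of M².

Characteristic polynomial: μ^3 + 8μ^2 - 3μ - 90 = (μ - 3)(μ + 5)(μ + 6), so the eigenvalues are -6, -5, 3.
μ=3: eigenvector (1, 0, 2).
μ=-6: eigenvector (-2, 1, 0).
μ=-5: eigenvector (-2, 1, 1).
P = [[1, -2, -2], [0, 1, 1], [2, 0, 1]], D = diag(3, -6, -5), P⁻¹ = [[1, 2, 0], [2, 5, -1], [-2, -4, 1]].
M² = P·diag(9, 36, 25)·P⁻¹ = [[-35, -142, 22], [22, 80, -11], [-32, -64, 25]].
The requested entry is 22.

22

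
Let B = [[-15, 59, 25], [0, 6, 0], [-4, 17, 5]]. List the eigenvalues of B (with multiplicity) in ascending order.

-5, -5, 6

Characteristic polynomial: p(s) = s^3 + 4s^2 - 35s - 150 = (s - 6)(s + 5)^2.
Roots (with multiplicity): -5, -5, 6.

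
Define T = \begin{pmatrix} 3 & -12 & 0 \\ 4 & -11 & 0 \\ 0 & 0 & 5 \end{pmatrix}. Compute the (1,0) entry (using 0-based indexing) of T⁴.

Characteristic polynomial: r^3 + 3r^2 - 25r - 75 = (r - 5)(r + 3)(r + 5), so the eigenvalues are -5, -3, 5.
r=-5: eigenvector (3, 2, 0).
r=-3: eigenvector (-2, -1, 0).
r=5: eigenvector (0, 0, 1).
P = [[3, -2, 0], [2, -1, 0], [0, 0, 1]], D = diag(-5, -3, 5), P⁻¹ = [[-1, 2, 0], [-2, 3, 0], [0, 0, 1]].
T⁴ = P·diag(625, 81, 625)·P⁻¹ = [[-1551, 3264, 0], [-1088, 2257, 0], [0, 0, 625]].
The requested entry is -1088.

-1088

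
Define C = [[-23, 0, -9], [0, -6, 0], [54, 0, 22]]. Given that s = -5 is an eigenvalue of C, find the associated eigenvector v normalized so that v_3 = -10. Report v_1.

5

C + 5I = [[-18, 0, -9], [0, -1, 0], [54, 0, 27]].
Solving (C + 5I)v = 0 gives the eigenspace spanned by (5, 0, -10).
With v_3 = -10, v = (5, 0, -10), so v_1 = 5.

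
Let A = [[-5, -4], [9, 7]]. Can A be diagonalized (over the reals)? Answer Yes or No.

No

Characteristic polynomial: p(r) = r^2 - 2r + 1 = (r - 1)^2.
r = 1 has algebraic multiplicity 2; rank(A − 1I) = 1, so geometric multiplicity = 1.
Geometric multiplicity < algebraic multiplicity, so A is not diagonalizable.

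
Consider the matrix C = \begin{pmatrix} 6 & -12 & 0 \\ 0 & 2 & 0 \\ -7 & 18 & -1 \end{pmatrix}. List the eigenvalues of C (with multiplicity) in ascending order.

-1, 2, 6

Characteristic polynomial: p(s) = s^3 - 7s^2 + 4s + 12 = (s - 6)(s - 2)(s + 1).
Roots (with multiplicity): -1, 2, 6.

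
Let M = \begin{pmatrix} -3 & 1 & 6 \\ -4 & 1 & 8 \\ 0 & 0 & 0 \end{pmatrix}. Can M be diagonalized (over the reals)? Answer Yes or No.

Characteristic polynomial: p(s) = s^3 + 2s^2 + s = s(s + 1)^2.
s = -1 has algebraic multiplicity 2; rank(M + 1I) = 2, so geometric multiplicity = 1.
Geometric multiplicity < algebraic multiplicity, so M is not diagonalizable.

No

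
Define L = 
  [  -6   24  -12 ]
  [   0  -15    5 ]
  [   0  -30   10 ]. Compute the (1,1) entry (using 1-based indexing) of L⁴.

1296

Characteristic polynomial: t^3 + 11t^2 + 30t = t(t + 5)(t + 6), so the eigenvalues are -6, -5, 0.
t=-6: eigenvector (1, 0, 0).
t=-5: eigenvector (0, -1, -2).
t=0: eigenvector (2, -1, -3).
P = [[1, 0, 2], [0, -1, -1], [0, -2, -3]], D = diag(-6, -5, 0), P⁻¹ = [[1, -4, 2], [0, -3, 1], [0, 2, -1]].
L⁴ = P·diag(1296, 625, 0)·P⁻¹ = [[1296, -5184, 2592], [0, 1875, -625], [0, 3750, -1250]].
The requested entry is 1296.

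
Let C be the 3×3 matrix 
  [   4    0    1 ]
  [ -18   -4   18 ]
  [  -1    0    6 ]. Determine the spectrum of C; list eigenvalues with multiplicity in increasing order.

Characteristic polynomial: p(t) = t^3 - 6t^2 - 15t + 100 = (t - 5)^2(t + 4).
Roots (with multiplicity): -4, 5, 5.

-4, 5, 5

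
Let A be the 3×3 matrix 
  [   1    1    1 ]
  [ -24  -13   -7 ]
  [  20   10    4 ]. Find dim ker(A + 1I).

A + 1I = [[2, 1, 1], [-24, -12, -7], [20, 10, 5]].
This matrix has rank 2, so its null space has dimension 3 − 2 = 1.

1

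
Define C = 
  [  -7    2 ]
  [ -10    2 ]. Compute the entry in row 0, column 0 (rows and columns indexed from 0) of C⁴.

Characteristic polynomial: t^2 + 5t + 6 = (t + 2)(t + 3), so the eigenvalues are -3, -2.
t=-2: eigenvector (2, 5).
t=-3: eigenvector (1, 2).
P = [[2, 1], [5, 2]], D = diag(-2, -3), P⁻¹ = [[-2, 1], [5, -2]].
C⁴ = P·diag(16, 81)·P⁻¹ = [[341, -130], [650, -244]].
The requested entry is 341.

341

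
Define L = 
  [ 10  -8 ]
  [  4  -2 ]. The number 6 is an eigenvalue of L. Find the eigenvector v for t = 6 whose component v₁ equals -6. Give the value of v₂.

L − 6I = [[4, -8], [4, -8]].
Solving (L − 6I)v = 0 gives the eigenspace spanned by (-6, -3).
With v₁ = -6, v = (-6, -3), so v₂ = -3.

-3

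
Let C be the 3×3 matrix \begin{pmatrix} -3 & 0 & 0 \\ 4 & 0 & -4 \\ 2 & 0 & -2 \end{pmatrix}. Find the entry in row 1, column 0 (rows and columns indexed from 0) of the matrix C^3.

76

Characteristic polynomial: r^3 + 5r^2 + 6r = r(r + 2)(r + 3), so the eigenvalues are -3, -2, 0.
r=-3: eigenvector (1, -4, -2).
r=0: eigenvector (0, 1, 0).
r=-2: eigenvector (0, 2, 1).
P = [[1, 0, 0], [-4, 1, 2], [-2, 0, 1]], D = diag(-3, 0, -2), P⁻¹ = [[1, 0, 0], [0, 1, -2], [2, 0, 1]].
C³ = P·diag(-27, 0, -8)·P⁻¹ = [[-27, 0, 0], [76, 0, -16], [38, 0, -8]].
The requested entry is 76.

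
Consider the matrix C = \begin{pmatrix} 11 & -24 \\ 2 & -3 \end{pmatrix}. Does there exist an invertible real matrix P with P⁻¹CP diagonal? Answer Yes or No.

Yes

Characteristic polynomial: p(t) = t^2 - 8t + 15 = (t - 5)(t - 3).
All 2 eigenvalues are distinct, so C is diagonalizable.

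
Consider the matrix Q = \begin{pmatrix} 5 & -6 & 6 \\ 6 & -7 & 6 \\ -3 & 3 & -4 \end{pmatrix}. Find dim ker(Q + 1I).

2

Q + 1I = [[6, -6, 6], [6, -6, 6], [-3, 3, -3]].
This matrix has rank 1, so its null space has dimension 3 − 1 = 2.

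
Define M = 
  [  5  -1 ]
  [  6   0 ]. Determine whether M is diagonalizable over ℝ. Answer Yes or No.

Yes

Characteristic polynomial: p(λ) = λ^2 - 5λ + 6 = (λ - 3)(λ - 2).
All 2 eigenvalues are distinct, so M is diagonalizable.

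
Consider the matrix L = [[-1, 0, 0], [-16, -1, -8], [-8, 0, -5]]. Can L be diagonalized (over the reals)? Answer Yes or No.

Characteristic polynomial: p(s) = s^3 + 7s^2 + 11s + 5 = (s + 1)^2(s + 5).
s = -1 has algebraic multiplicity 2; rank(L + 1I) = 1, so geometric multiplicity = 2.
Every eigenvalue has geometric = algebraic multiplicity, so L is diagonalizable.

Yes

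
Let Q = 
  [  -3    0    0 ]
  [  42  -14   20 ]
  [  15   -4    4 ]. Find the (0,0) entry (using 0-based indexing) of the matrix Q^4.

Characteristic polynomial: r^3 + 13r^2 + 54r + 72 = (r + 3)(r + 4)(r + 6), so the eigenvalues are -6, -4, -3.
r=-3: eigenvector (1, 2, -1).
r=-6: eigenvector (0, 5, 2).
r=-4: eigenvector (0, 2, 1).
P = [[1, 0, 0], [2, 5, 2], [-1, 2, 1]], D = diag(-3, -6, -4), P⁻¹ = [[1, 0, 0], [-4, 1, -2], [9, -2, 5]].
Q⁴ = P·diag(81, 1296, 256)·P⁻¹ = [[81, 0, 0], [-21150, 5456, -10400], [-8145, 2080, -3904]].
The requested entry is 81.

81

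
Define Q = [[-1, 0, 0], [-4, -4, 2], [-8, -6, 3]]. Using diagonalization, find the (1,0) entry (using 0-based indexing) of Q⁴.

4

Characteristic polynomial: μ^3 + 2μ^2 + μ = μ(μ + 1)^2, so the eigenvalues are -1, -1, 0.
μ=-1: eigenvector (1, -2, -1).
μ=0: eigenvector (0, 1, 2).
μ=-1: eigenvector (0, -2, -3).
P = [[1, 0, 0], [-2, 1, -2], [-1, 2, -3]], D = diag(-1, 0, -1), P⁻¹ = [[1, 0, 0], [-4, -3, 2], [-3, -2, 1]].
Q⁴ = P·diag(1, 0, 1)·P⁻¹ = [[1, 0, 0], [4, 4, -2], [8, 6, -3]].
The requested entry is 4.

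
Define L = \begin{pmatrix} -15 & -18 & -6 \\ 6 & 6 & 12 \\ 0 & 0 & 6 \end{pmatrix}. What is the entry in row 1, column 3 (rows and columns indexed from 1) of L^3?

270

Characteristic polynomial: r^3 + 3r^2 - 36r - 108 = (r - 6)(r + 3)(r + 6), so the eigenvalues are -6, -3, 6.
r=6: eigenvector (-2, 2, 1).
r=-6: eigenvector (2, -1, 0).
r=-3: eigenvector (3, -2, 0).
P = [[-2, 2, 3], [2, -1, -2], [1, 0, 0]], D = diag(6, -6, -3), P⁻¹ = [[0, 0, 1], [2, 3, -2], [-1, -2, 2]].
L³ = P·diag(216, -216, -27)·P⁻¹ = [[-783, -1134, 270], [378, 540, 108], [0, 0, 216]].
The requested entry is 270.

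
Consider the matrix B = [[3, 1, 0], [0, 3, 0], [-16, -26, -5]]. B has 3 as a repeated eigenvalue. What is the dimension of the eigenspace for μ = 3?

B − 3I = [[0, 1, 0], [0, 0, 0], [-16, -26, -8]].
This matrix has rank 2, so its null space has dimension 3 − 2 = 1.

1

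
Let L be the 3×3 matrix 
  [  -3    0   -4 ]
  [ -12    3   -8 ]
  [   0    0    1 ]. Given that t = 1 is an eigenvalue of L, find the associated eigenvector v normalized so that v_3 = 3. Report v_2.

L − 1I = [[-4, 0, -4], [-12, 2, -8], [0, 0, 0]].
Solving (L − 1I)v = 0 gives the eigenspace spanned by (-3, -6, 3).
With v_3 = 3, v = (-3, -6, 3), so v_2 = -6.

-6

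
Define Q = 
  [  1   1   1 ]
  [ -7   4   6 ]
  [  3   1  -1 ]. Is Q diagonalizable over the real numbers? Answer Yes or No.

No

Characteristic polynomial: p(s) = s^3 - 4s^2 - 3s + 18 = (s - 3)^2(s + 2).
s = 3 has algebraic multiplicity 2; rank(Q − 3I) = 2, so geometric multiplicity = 1.
Geometric multiplicity < algebraic multiplicity, so Q is not diagonalizable.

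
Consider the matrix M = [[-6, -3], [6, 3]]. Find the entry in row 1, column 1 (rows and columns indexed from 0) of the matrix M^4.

-81

Characteristic polynomial: t^2 + 3t = t(t + 3), so the eigenvalues are -3, 0.
t=0: eigenvector (-1, 2).
t=-3: eigenvector (-1, 1).
P = [[-1, -1], [2, 1]], D = diag(0, -3), P⁻¹ = [[1, 1], [-2, -1]].
M⁴ = P·diag(0, 81)·P⁻¹ = [[162, 81], [-162, -81]].
The requested entry is -81.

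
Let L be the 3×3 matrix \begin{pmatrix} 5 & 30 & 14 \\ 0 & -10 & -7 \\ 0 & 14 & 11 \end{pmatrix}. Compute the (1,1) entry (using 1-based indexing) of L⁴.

Characteristic polynomial: μ^3 - 6μ^2 - 7μ + 60 = (μ - 5)(μ - 4)(μ + 3), so the eigenvalues are -3, 4, 5.
μ=5: eigenvector (1, 0, 0).
μ=4: eigenvector (2, -1, 2).
μ=-3: eigenvector (2, -1, 1).
P = [[1, 2, 2], [0, -1, -1], [0, 2, 1]], D = diag(5, 4, -3), P⁻¹ = [[1, 2, 0], [0, 1, 1], [0, -2, -1]].
L⁴ = P·diag(625, 256, 81)·P⁻¹ = [[625, 1438, 350], [0, -94, -175], [0, 350, 431]].
The requested entry is 625.

625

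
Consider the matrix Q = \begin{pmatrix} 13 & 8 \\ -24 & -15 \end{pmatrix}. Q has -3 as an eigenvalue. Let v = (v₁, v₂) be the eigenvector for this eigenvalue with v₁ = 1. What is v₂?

Q + 3I = [[16, 8], [-24, -12]].
Solving (Q + 3I)v = 0 gives the eigenspace spanned by (1, -2).
With v₁ = 1, v = (1, -2), so v₂ = -2.

-2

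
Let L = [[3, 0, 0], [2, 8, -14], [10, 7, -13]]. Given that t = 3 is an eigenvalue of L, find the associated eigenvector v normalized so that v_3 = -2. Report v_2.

L − 3I = [[0, 0, 0], [2, 5, -14], [10, 7, -16]].
Solving (L − 3I)v = 0 gives the eigenspace spanned by (1, -6, -2).
With v_3 = -2, v = (1, -6, -2), so v_2 = -6.

-6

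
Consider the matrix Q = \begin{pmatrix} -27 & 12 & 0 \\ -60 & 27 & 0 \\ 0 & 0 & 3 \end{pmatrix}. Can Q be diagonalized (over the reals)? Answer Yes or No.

Yes

Characteristic polynomial: p(s) = s^3 - 3s^2 - 9s + 27 = (s - 3)^2(s + 3).
s = 3 has algebraic multiplicity 2; rank(Q − 3I) = 1, so geometric multiplicity = 2.
Every eigenvalue has geometric = algebraic multiplicity, so Q is diagonalizable.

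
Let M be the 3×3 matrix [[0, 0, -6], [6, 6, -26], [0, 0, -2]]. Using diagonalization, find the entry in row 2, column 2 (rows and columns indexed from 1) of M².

Characteristic polynomial: r^3 - 4r^2 - 12r = r(r - 6)(r + 2), so the eigenvalues are -2, 0, 6.
r=0: eigenvector (1, -1, 0).
r=6: eigenvector (0, 1, 0).
r=-2: eigenvector (3, 1, 1).
P = [[1, 0, 3], [-1, 1, 1], [0, 0, 1]], D = diag(0, 6, -2), P⁻¹ = [[1, 0, -3], [1, 1, -4], [0, 0, 1]].
M² = P·diag(0, 36, 4)·P⁻¹ = [[0, 0, 12], [36, 36, -140], [0, 0, 4]].
The requested entry is 36.

36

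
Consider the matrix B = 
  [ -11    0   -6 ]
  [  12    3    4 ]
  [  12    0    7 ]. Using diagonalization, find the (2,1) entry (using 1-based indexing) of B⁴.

Characteristic polynomial: s^3 + s^2 - 17s + 15 = (s - 3)(s - 1)(s + 5), so the eigenvalues are -5, 1, 3.
s=1: eigenvector (-1, 2, 2).
s=3: eigenvector (0, 1, 0).
s=-5: eigenvector (-1, 1, 1).
P = [[-1, 0, -1], [2, 1, 1], [2, 0, 1]], D = diag(1, 3, -5), P⁻¹ = [[1, 0, 1], [0, 1, -1], [-2, 0, -1]].
B⁴ = P·diag(1, 81, 625)·P⁻¹ = [[1249, 0, 624], [-1248, 81, -704], [-1248, 0, -623]].
The requested entry is -1248.

-1248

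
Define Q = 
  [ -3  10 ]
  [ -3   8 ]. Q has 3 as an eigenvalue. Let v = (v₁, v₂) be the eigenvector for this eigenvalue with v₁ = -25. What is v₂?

-15

Q − 3I = [[-6, 10], [-3, 5]].
Solving (Q − 3I)v = 0 gives the eigenspace spanned by (-25, -15).
With v₁ = -25, v = (-25, -15), so v₂ = -15.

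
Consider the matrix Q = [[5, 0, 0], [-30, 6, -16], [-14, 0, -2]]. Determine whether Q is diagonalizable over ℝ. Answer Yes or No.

Characteristic polynomial: p(t) = t^3 - 9t^2 + 8t + 60 = (t - 6)(t - 5)(t + 2).
All 3 eigenvalues are distinct, so Q is diagonalizable.

Yes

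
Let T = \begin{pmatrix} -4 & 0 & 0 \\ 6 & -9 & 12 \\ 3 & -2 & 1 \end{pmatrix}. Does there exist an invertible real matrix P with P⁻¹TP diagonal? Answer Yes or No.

Characteristic polynomial: p(λ) = λ^3 + 12λ^2 + 47λ + 60 = (λ + 3)(λ + 4)(λ + 5).
All 3 eigenvalues are distinct, so T is diagonalizable.

Yes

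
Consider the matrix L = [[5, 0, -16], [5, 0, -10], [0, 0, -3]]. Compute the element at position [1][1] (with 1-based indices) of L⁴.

625

Characteristic polynomial: λ^3 - 2λ^2 - 15λ = λ(λ - 5)(λ + 3), so the eigenvalues are -3, 0, 5.
λ=5: eigenvector (1, 1, 0).
λ=-3: eigenvector (2, 0, 1).
λ=0: eigenvector (0, 1, 0).
P = [[1, 2, 0], [1, 0, 1], [0, 1, 0]], D = diag(5, -3, 0), P⁻¹ = [[1, 0, -2], [0, 0, 1], [-1, 1, 2]].
L⁴ = P·diag(625, 81, 0)·P⁻¹ = [[625, 0, -1088], [625, 0, -1250], [0, 0, 81]].
The requested entry is 625.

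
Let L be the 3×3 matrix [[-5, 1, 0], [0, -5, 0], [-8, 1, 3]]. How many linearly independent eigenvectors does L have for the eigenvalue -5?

1

L + 5I = [[0, 1, 0], [0, 0, 0], [-8, 1, 8]].
This matrix has rank 2, so its null space has dimension 3 − 2 = 1.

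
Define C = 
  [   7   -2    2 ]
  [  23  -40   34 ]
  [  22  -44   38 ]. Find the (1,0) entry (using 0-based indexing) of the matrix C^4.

Characteristic polynomial: r^3 - 5r^2 - 36r + 180 = (r - 6)(r - 5)(r + 6), so the eigenvalues are -6, 5, 6.
r=5: eigenvector (1, -1, -2).
r=6: eigenvector (-2, -1, 0).
r=-6: eigenvector (0, 1, 1).
P = [[1, -2, 0], [-1, -1, 1], [-2, 0, 1]], D = diag(5, 6, -6), P⁻¹ = [[-1, 2, -2], [-1, 1, -1], [-2, 4, -3]].
C⁴ = P·diag(625, 1296, 1296)·P⁻¹ = [[1967, -1342, 1342], [-671, 2638, -1342], [-1342, 2684, -1388]].
The requested entry is -671.

-671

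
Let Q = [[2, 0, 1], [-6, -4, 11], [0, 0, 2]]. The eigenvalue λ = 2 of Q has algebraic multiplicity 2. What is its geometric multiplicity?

Q − 2I = [[0, 0, 1], [-6, -6, 11], [0, 0, 0]].
This matrix has rank 2, so its null space has dimension 3 − 2 = 1.

1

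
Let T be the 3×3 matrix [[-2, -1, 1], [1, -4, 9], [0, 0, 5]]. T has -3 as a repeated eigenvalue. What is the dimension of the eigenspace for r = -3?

T + 3I = [[1, -1, 1], [1, -1, 9], [0, 0, 8]].
This matrix has rank 2, so its null space has dimension 3 − 2 = 1.

1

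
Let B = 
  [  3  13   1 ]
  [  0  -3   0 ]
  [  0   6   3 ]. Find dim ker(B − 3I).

B − 3I = [[0, 13, 1], [0, -6, 0], [0, 6, 0]].
This matrix has rank 2, so its null space has dimension 3 − 2 = 1.

1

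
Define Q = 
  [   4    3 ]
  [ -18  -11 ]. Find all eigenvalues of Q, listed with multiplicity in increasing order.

-5, -2

Characteristic polynomial: p(s) = s^2 + 7s + 10 = (s + 2)(s + 5).
Roots (with multiplicity): -5, -2.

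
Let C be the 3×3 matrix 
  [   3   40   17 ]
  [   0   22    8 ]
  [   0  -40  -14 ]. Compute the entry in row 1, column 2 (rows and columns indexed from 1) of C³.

Characteristic polynomial: μ^3 - 11μ^2 + 36μ - 36 = (μ - 6)(μ - 3)(μ - 2), so the eigenvalues are 2, 3, 6.
μ=3: eigenvector (1, 0, 0).
μ=2: eigenvector (-5, -2, 5).
μ=6: eigenvector (2, 1, -2).
P = [[1, -5, 2], [0, -2, 1], [0, 5, -2]], D = diag(3, 2, 6), P⁻¹ = [[1, 0, 1], [0, 2, 1], [0, 5, 2]].
C³ = P·diag(27, 8, 216)·P⁻¹ = [[27, 2080, 851], [0, 1048, 416], [0, -2080, -824]].
The requested entry is 2080.

2080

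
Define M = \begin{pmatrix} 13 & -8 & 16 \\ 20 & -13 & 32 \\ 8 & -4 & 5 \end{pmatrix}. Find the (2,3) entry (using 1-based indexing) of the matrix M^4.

2176

Characteristic polynomial: r^3 - 5r^2 - 9r + 45 = (r - 5)(r - 3)(r + 3), so the eigenvalues are -3, 3, 5.
r=-3: eigenvector (1, 2, 0).
r=3: eigenvector (4, 9, 2).
r=5: eigenvector (2, 4, 1).
P = [[1, 4, 2], [2, 9, 4], [0, 2, 1]], D = diag(-3, 3, 5), P⁻¹ = [[1, 0, -2], [-2, 1, 0], [4, -2, 1]].
M⁴ = P·diag(81, 81, 625)·P⁻¹ = [[4433, -2176, 1088], [8704, -4271, 2176], [2176, -1088, 625]].
The requested entry is 2176.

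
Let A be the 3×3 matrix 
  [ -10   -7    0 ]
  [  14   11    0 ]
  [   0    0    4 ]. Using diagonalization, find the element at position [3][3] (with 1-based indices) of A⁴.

256

Characteristic polynomial: t^3 - 5t^2 - 8t + 48 = (t - 4)^2(t + 3), so the eigenvalues are -3, 4, 4.
t=-3: eigenvector (1, -1, 0).
t=4: eigenvector (-1, 2, 0).
t=4: eigenvector (0, 0, 1).
P = [[1, -1, 0], [-1, 2, 0], [0, 0, 1]], D = diag(-3, 4, 4), P⁻¹ = [[2, 1, 0], [1, 1, 0], [0, 0, 1]].
A⁴ = P·diag(81, 256, 256)·P⁻¹ = [[-94, -175, 0], [350, 431, 0], [0, 0, 256]].
The requested entry is 256.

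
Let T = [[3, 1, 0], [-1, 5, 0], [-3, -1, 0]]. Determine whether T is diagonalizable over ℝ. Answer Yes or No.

No

Characteristic polynomial: p(r) = r^3 - 8r^2 + 16r = r(r - 4)^2.
r = 4 has algebraic multiplicity 2; rank(T − 4I) = 2, so geometric multiplicity = 1.
Geometric multiplicity < algebraic multiplicity, so T is not diagonalizable.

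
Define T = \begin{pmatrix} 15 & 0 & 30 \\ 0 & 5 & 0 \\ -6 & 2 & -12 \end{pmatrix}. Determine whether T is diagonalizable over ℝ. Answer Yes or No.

Yes

Characteristic polynomial: p(μ) = μ^3 - 8μ^2 + 15μ = μ(μ - 5)(μ - 3).
All 3 eigenvalues are distinct, so T is diagonalizable.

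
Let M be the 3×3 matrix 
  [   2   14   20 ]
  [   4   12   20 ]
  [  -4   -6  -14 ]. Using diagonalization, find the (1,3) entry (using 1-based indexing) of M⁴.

Characteristic polynomial: μ^3 - 28μ - 48 = (μ - 6)(μ + 2)(μ + 4), so the eigenvalues are -4, -2, 6.
μ=-2: eigenvector (3, 2, -2).
μ=6: eigenvector (2, 2, -1).
μ=-4: eigenvector (-1, -1, 1).
P = [[3, 2, -1], [2, 2, -1], [-2, -1, 1]], D = diag(-2, 6, -4), P⁻¹ = [[1, -1, 0], [0, 1, 1], [2, -1, 2]].
M⁴ = P·diag(16, 1296, 256)·P⁻¹ = [[-464, 2800, 2080], [-480, 2816, 2080], [480, -1520, -784]].
The requested entry is 2080.

2080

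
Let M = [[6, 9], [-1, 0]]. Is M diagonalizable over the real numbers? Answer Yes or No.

Characteristic polynomial: p(λ) = λ^2 - 6λ + 9 = (λ - 3)^2.
λ = 3 has algebraic multiplicity 2; rank(M − 3I) = 1, so geometric multiplicity = 1.
Geometric multiplicity < algebraic multiplicity, so M is not diagonalizable.

No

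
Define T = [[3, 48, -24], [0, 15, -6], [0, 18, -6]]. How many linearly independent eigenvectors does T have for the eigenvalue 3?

T − 3I = [[0, 48, -24], [0, 12, -6], [0, 18, -9]].
This matrix has rank 1, so its null space has dimension 3 − 1 = 2.

2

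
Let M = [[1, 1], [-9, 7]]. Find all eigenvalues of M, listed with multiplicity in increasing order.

Characteristic polynomial: p(λ) = λ^2 - 8λ + 16 = (λ - 4)^2.
Roots (with multiplicity): 4, 4.

4, 4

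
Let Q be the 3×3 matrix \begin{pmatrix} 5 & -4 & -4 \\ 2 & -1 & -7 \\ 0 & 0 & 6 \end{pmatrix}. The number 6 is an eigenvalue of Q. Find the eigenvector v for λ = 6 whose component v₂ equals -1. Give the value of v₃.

1

Q − 6I = [[-1, -4, -4], [2, -7, -7], [0, 0, 0]].
Solving (Q − 6I)v = 0 gives the eigenspace spanned by (0, -1, 1).
With v₂ = -1, v = (0, -1, 1), so v₃ = 1.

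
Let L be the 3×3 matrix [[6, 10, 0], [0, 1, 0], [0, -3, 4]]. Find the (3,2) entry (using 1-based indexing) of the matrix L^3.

-63

Characteristic polynomial: t^3 - 11t^2 + 34t - 24 = (t - 6)(t - 4)(t - 1), so the eigenvalues are 1, 4, 6.
t=6: eigenvector (1, 0, 0).
t=1: eigenvector (-2, 1, 1).
t=4: eigenvector (0, 0, 1).
P = [[1, -2, 0], [0, 1, 0], [0, 1, 1]], D = diag(6, 1, 4), P⁻¹ = [[1, 2, 0], [0, 1, 0], [0, -1, 1]].
L³ = P·diag(216, 1, 64)·P⁻¹ = [[216, 430, 0], [0, 1, 0], [0, -63, 64]].
The requested entry is -63.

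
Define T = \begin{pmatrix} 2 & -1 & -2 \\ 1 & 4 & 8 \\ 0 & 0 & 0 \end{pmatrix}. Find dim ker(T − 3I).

1

T − 3I = [[-1, -1, -2], [1, 1, 8], [0, 0, -3]].
This matrix has rank 2, so its null space has dimension 3 − 2 = 1.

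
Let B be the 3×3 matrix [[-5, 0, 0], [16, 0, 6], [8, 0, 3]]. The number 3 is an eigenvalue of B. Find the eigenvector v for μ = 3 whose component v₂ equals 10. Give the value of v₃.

B − 3I = [[-8, 0, 0], [16, -3, 6], [8, 0, 0]].
Solving (B − 3I)v = 0 gives the eigenspace spanned by (0, 10, 5).
With v₂ = 10, v = (0, 10, 5), so v₃ = 5.

5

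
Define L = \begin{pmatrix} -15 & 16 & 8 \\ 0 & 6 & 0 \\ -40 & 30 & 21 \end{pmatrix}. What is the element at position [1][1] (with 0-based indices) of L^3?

216

Characteristic polynomial: μ^3 - 12μ^2 + 41μ - 30 = (μ - 6)(μ - 5)(μ - 1), so the eigenvalues are 1, 5, 6.
μ=1: eigenvector (1, 0, 2).
μ=6: eigenvector (0, 1, -2).
μ=5: eigenvector (2, 0, 5).
P = [[1, 0, 2], [0, 1, 0], [2, -2, 5]], D = diag(1, 6, 5), P⁻¹ = [[5, -4, -2], [0, 1, 0], [-2, 2, 1]].
L³ = P·diag(1, 216, 125)·P⁻¹ = [[-495, 496, 248], [0, 216, 0], [-1240, 810, 621]].
The requested entry is 216.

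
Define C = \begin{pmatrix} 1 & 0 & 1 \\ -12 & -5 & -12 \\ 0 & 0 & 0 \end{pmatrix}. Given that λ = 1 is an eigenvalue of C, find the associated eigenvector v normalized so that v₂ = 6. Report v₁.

-3

C − 1I = [[0, 0, 1], [-12, -6, -12], [0, 0, -1]].
Solving (C − 1I)v = 0 gives the eigenspace spanned by (-3, 6, 0).
With v₂ = 6, v = (-3, 6, 0), so v₁ = -3.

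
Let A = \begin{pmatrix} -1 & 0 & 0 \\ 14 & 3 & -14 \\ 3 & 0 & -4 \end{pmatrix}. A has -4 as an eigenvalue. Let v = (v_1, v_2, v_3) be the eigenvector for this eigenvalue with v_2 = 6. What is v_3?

3

A + 4I = [[3, 0, 0], [14, 7, -14], [3, 0, 0]].
Solving (A + 4I)v = 0 gives the eigenspace spanned by (0, 6, 3).
With v_2 = 6, v = (0, 6, 3), so v_3 = 3.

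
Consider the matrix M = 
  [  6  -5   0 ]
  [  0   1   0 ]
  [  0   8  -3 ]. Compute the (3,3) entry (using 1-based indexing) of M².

9

Characteristic polynomial: λ^3 - 4λ^2 - 15λ + 18 = (λ - 6)(λ - 1)(λ + 3), so the eigenvalues are -3, 1, 6.
λ=6: eigenvector (1, 0, 0).
λ=1: eigenvector (1, 1, 2).
λ=-3: eigenvector (0, 0, 1).
P = [[1, 1, 0], [0, 1, 0], [0, 2, 1]], D = diag(6, 1, -3), P⁻¹ = [[1, -1, 0], [0, 1, 0], [0, -2, 1]].
M² = P·diag(36, 1, 9)·P⁻¹ = [[36, -35, 0], [0, 1, 0], [0, -16, 9]].
The requested entry is 9.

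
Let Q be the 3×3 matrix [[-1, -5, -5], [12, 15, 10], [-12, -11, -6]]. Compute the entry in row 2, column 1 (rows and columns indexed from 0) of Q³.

Characteristic polynomial: μ^3 - 8μ^2 + 11μ + 20 = (μ - 5)(μ - 4)(μ + 1), so the eigenvalues are -1, 4, 5.
μ=4: eigenvector (1, -2, 1).
μ=5: eigenvector (0, 1, -1).
μ=-1: eigenvector (1, -2, 2).
P = [[1, 0, 1], [-2, 1, -2], [1, -1, 2]], D = diag(4, 5, -1), P⁻¹ = [[0, -1, -1], [2, 1, 0], [1, 1, 1]].
Q³ = P·diag(64, 125, -1)·P⁻¹ = [[-1, -65, -65], [252, 255, 130], [-252, -191, -66]].
The requested entry is -191.

-191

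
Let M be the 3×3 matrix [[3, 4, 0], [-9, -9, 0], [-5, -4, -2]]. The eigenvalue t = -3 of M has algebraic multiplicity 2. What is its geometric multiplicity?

M + 3I = [[6, 4, 0], [-9, -6, 0], [-5, -4, 1]].
This matrix has rank 2, so its null space has dimension 3 − 2 = 1.

1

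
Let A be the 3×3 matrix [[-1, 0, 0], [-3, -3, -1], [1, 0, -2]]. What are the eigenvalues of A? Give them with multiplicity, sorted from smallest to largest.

Characteristic polynomial: p(λ) = λ^3 + 6λ^2 + 11λ + 6 = (λ + 1)(λ + 2)(λ + 3).
Roots (with multiplicity): -3, -2, -1.

-3, -2, -1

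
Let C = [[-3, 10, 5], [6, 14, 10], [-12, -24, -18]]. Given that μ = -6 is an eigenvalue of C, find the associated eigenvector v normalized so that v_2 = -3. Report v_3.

C + 6I = [[3, 10, 5], [6, 20, 10], [-12, -24, -12]].
Solving (C + 6I)v = 0 gives the eigenspace spanned by (0, -3, 6).
With v_2 = -3, v = (0, -3, 6), so v_3 = 6.

6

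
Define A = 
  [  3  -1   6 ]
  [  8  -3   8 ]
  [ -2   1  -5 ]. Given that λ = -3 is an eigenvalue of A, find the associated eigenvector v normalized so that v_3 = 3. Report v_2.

A + 3I = [[6, -1, 6], [8, 0, 8], [-2, 1, -2]].
Solving (A + 3I)v = 0 gives the eigenspace spanned by (-3, 0, 3).
With v_3 = 3, v = (-3, 0, 3), so v_2 = 0.

0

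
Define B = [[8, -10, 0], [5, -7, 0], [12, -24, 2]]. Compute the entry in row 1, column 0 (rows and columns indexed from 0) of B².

Characteristic polynomial: r^3 - 3r^2 - 4r + 12 = (r - 3)(r - 2)(r + 2), so the eigenvalues are -2, 2, 3.
r=-2: eigenvector (-1, -1, -3).
r=3: eigenvector (2, 1, 0).
r=2: eigenvector (0, 0, 1).
P = [[-1, 2, 0], [-1, 1, 0], [-3, 0, 1]], D = diag(-2, 3, 2), P⁻¹ = [[1, -2, 0], [1, -1, 0], [3, -6, 1]].
B² = P·diag(4, 9, 4)·P⁻¹ = [[14, -10, 0], [5, -1, 0], [0, 0, 4]].
The requested entry is 5.

5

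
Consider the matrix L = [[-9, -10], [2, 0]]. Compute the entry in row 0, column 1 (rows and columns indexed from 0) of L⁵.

-21010

Characteristic polynomial: λ^2 + 9λ + 20 = (λ + 4)(λ + 5), so the eigenvalues are -5, -4.
λ=-4: eigenvector (-2, 1).
λ=-5: eigenvector (5, -2).
P = [[-2, 5], [1, -2]], D = diag(-4, -5), P⁻¹ = [[2, 5], [1, 2]].
L⁵ = P·diag(-1024, -3125)·P⁻¹ = [[-11529, -21010], [4202, 7380]].
The requested entry is -21010.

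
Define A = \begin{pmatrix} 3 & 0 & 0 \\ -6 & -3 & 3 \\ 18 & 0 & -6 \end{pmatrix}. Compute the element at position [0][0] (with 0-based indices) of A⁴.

Characteristic polynomial: μ^3 + 6μ^2 - 9μ - 54 = (μ - 3)(μ + 3)(μ + 6), so the eigenvalues are -6, -3, 3.
μ=3: eigenvector (1, 0, 2).
μ=-6: eigenvector (0, -1, 1).
μ=-3: eigenvector (0, 1, 0).
P = [[1, 0, 0], [0, -1, 1], [2, 1, 0]], D = diag(3, -6, -3), P⁻¹ = [[1, 0, 0], [-2, 0, 1], [-2, 1, 1]].
A⁴ = P·diag(81, 1296, 81)·P⁻¹ = [[81, 0, 0], [2430, 81, -1215], [-2430, 0, 1296]].
The requested entry is 81.

81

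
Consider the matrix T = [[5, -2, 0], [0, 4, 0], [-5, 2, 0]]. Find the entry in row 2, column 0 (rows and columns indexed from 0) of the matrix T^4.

-625

Characteristic polynomial: λ^3 - 9λ^2 + 20λ = λ(λ - 5)(λ - 4), so the eigenvalues are 0, 4, 5.
λ=5: eigenvector (1, 0, -1).
λ=4: eigenvector (2, 1, -2).
λ=0: eigenvector (0, 0, 1).
P = [[1, 2, 0], [0, 1, 0], [-1, -2, 1]], D = diag(5, 4, 0), P⁻¹ = [[1, -2, 0], [0, 1, 0], [1, 0, 1]].
T⁴ = P·diag(625, 256, 0)·P⁻¹ = [[625, -738, 0], [0, 256, 0], [-625, 738, 0]].
The requested entry is -625.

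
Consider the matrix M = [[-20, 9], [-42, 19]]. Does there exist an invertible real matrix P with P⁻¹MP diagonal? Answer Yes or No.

Yes

Characteristic polynomial: p(λ) = λ^2 + λ - 2 = (λ - 1)(λ + 2).
All 2 eigenvalues are distinct, so M is diagonalizable.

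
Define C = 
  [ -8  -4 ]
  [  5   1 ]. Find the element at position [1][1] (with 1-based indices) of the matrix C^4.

956

Characteristic polynomial: r^2 + 7r + 12 = (r + 3)(r + 4), so the eigenvalues are -4, -3.
r=-4: eigenvector (1, -1).
r=-3: eigenvector (-4, 5).
P = [[1, -4], [-1, 5]], D = diag(-4, -3), P⁻¹ = [[5, 4], [1, 1]].
C⁴ = P·diag(256, 81)·P⁻¹ = [[956, 700], [-875, -619]].
The requested entry is 956.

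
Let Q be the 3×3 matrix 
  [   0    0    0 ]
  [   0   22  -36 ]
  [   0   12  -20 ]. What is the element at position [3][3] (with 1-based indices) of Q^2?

-32

Characteristic polynomial: r^3 - 2r^2 - 8r = r(r - 4)(r + 2), so the eigenvalues are -2, 0, 4.
r=0: eigenvector (1, 0, 0).
r=-2: eigenvector (0, -3, -2).
r=4: eigenvector (0, 2, 1).
P = [[1, 0, 0], [0, -3, 2], [0, -2, 1]], D = diag(0, -2, 4), P⁻¹ = [[1, 0, 0], [0, 1, -2], [0, 2, -3]].
Q² = P·diag(0, 4, 16)·P⁻¹ = [[0, 0, 0], [0, 52, -72], [0, 24, -32]].
The requested entry is -32.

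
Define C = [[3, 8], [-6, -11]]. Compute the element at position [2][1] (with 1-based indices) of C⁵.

-8646

Characteristic polynomial: t^2 + 8t + 15 = (t + 3)(t + 5), so the eigenvalues are -5, -3.
t=-3: eigenvector (4, -3).
t=-5: eigenvector (-1, 1).
P = [[4, -1], [-3, 1]], D = diag(-3, -5), P⁻¹ = [[1, 1], [3, 4]].
C⁵ = P·diag(-243, -3125)·P⁻¹ = [[8403, 11528], [-8646, -11771]].
The requested entry is -8646.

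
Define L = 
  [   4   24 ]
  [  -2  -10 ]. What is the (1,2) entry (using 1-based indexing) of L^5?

Characteristic polynomial: λ^2 + 6λ + 8 = (λ + 2)(λ + 4), so the eigenvalues are -4, -2.
λ=-2: eigenvector (4, -1).
λ=-4: eigenvector (-3, 1).
P = [[4, -3], [-1, 1]], D = diag(-2, -4), P⁻¹ = [[1, 3], [1, 4]].
L⁵ = P·diag(-32, -1024)·P⁻¹ = [[2944, 11904], [-992, -4000]].
The requested entry is 11904.

11904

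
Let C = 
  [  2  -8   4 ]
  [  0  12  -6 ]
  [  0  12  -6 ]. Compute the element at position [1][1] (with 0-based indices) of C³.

Characteristic polynomial: μ^3 - 8μ^2 + 12μ = μ(μ - 6)(μ - 2), so the eigenvalues are 0, 2, 6.
μ=2: eigenvector (1, 0, 0).
μ=6: eigenvector (-1, 1, 1).
μ=0: eigenvector (0, 1, 2).
P = [[1, -1, 0], [0, 1, 1], [0, 1, 2]], D = diag(2, 6, 0), P⁻¹ = [[1, 2, -1], [0, 2, -1], [0, -1, 1]].
C³ = P·diag(8, 216, 0)·P⁻¹ = [[8, -416, 208], [0, 432, -216], [0, 432, -216]].
The requested entry is 432.

432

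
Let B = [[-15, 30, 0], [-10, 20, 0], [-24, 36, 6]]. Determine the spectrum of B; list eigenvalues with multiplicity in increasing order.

Characteristic polynomial: p(s) = s^3 - 11s^2 + 30s = s(s - 6)(s - 5).
Roots (with multiplicity): 0, 5, 6.

0, 5, 6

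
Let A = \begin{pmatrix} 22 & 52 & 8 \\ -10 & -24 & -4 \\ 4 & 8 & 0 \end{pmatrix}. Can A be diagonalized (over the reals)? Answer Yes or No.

Characteristic polynomial: p(μ) = μ^3 + 2μ^2 - 8μ = μ(μ - 2)(μ + 4).
All 3 eigenvalues are distinct, so A is diagonalizable.

Yes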